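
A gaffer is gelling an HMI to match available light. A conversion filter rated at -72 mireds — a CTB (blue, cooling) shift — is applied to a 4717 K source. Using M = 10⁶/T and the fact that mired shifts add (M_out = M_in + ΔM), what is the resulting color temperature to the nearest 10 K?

7140 K

M_in = 10⁶/4717 = 212.00 mireds.
M_out = 212.00 + (-72) = 140.00 mireds.
T_out = 10⁶/140.00 = 7142.9 K → 7140 K.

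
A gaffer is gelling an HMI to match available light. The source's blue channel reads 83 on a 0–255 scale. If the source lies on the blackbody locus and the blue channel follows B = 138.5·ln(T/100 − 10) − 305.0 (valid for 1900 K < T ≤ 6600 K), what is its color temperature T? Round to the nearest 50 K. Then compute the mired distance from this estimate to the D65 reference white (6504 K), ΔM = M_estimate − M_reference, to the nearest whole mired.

+224 mireds

ln(t − 10) = (83 + 305.0) / 138.5 = 2.8014.
t − 10 = e^2.8014 = 16.468, so t = 26.468.
T = 100·t = 2647 K → 2650 K to the nearest 50 K.
M_estimate = 10⁶/2650 = 377.36; M_reference = 10⁶/6504 = 153.75.
ΔM = 377.36 − 153.75 = 223.61 → +224 mireds.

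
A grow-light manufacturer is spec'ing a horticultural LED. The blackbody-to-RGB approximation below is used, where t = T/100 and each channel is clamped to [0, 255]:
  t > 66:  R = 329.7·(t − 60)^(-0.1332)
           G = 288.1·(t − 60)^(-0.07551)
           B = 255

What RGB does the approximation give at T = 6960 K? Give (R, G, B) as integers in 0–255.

t = 6960/100 = 69.6; the t > 66 branch applies.
R = 329.7·(69.6 − 60)^(-0.1332) = 329.7·9.6^(-0.1332) = 329.7·0.73988 = 243.939.
G = 288.1·(69.6 − 60)^(-0.07551) = 288.1·9.6^(-0.07551) = 288.1·0.84300 = 242.869.
B = 255 by definition for t > 66.
Rounded: (244, 243, 255).

(244, 243, 255)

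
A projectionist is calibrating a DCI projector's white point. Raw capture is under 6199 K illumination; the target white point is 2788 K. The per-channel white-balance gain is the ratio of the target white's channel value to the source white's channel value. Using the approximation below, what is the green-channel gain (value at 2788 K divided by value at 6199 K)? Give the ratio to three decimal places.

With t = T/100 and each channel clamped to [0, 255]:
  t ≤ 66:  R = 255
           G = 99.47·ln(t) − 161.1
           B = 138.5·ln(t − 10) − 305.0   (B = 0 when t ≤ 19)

0.681

At 6199 K (t = 61.99):
  G = 99.47·ln 61.99 − 161.1 = 99.47·4.1270 − 161.1 = 249.410.
At 2788 K (t = 27.88):
  G = 99.47·ln 27.88 − 161.1 = 99.47·3.3279 − 161.1 = 169.927.
Gain = 169.927 / 249.410 = 0.6813 → 0.681.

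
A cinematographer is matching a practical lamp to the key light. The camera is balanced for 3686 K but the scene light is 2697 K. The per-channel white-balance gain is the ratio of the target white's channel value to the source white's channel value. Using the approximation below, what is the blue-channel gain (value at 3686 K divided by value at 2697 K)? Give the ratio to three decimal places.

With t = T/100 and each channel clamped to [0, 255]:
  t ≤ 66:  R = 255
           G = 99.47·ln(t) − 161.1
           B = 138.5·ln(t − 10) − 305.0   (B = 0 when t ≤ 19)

At 2697 K (t = 26.97):
  B = 138.5·ln(26.97 − 10) − 305.0 = 138.5·ln 16.97 − 305.0 = 138.5·2.8314 − 305.0 = 87.155.
At 3686 K (t = 36.86):
  B = 138.5·ln(36.86 − 10) − 305.0 = 138.5·ln 26.86 − 305.0 = 138.5·3.2906 − 305.0 = 150.753.
Gain = 150.753 / 87.155 = 1.7297 → 1.730.

1.730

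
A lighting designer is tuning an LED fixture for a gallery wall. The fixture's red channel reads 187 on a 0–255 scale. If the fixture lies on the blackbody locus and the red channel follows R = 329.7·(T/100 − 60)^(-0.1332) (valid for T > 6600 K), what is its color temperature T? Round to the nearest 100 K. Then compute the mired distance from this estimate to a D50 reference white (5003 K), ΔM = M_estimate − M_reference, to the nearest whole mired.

(t − 60)^(-0.1332) = 187/329.7 = 0.56718.
t − 60 = 0.56718^(1/-0.1332) = 0.56718^(-7.508) = 70.620, so t = 130.620.
T = 100·t = 13062 K → 13100 K to the nearest 100 K.
M_estimate = 10⁶/13100 = 76.34; M_reference = 10⁶/5003 = 199.88.
ΔM = 76.34 − 199.88 = -123.54 → -124 mireds.

-124 mireds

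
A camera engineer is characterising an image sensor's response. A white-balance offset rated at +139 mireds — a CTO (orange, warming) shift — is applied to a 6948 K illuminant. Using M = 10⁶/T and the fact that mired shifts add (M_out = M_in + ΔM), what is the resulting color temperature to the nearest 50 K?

3550 K

M_in = 10⁶/6948 = 143.93 mireds.
M_out = 143.93 + (+139) = 282.93 mireds.
T_out = 10⁶/282.93 = 3534.5 K → 3550 K.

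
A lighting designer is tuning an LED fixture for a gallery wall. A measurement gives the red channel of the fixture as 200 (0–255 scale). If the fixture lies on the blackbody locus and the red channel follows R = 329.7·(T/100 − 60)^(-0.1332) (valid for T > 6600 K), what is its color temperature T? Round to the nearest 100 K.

(t − 60)^(-0.1332) = 200/329.7 = 0.60661.
t − 60 = 0.60661^(1/-0.1332) = 0.60661^(-7.508) = 42.638, so t = 102.638.
T = 100·t = 10264 K → 10300 K to the nearest 100 K.

10300 K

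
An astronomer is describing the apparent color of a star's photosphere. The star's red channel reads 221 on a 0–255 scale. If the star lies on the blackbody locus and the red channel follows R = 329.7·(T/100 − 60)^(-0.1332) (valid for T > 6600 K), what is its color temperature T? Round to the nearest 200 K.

(t − 60)^(-0.1332) = 221/329.7 = 0.67031.
t − 60 = 0.67031^(1/-0.1332) = 0.67031^(-7.508) = 20.149, so t = 80.149.
T = 100·t = 8015 K → 8000 K to the nearest 200 K.

8000 K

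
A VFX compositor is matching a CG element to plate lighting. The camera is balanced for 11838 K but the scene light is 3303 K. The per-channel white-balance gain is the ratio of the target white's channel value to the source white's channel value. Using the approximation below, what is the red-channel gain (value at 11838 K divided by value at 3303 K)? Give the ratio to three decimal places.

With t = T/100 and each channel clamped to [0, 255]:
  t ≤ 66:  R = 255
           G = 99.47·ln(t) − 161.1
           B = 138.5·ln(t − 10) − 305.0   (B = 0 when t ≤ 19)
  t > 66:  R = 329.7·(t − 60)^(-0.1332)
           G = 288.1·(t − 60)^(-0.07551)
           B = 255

At 3303 K (t = 33.03):
  R = 255 by definition for t ≤ 66.
At 11838 K (t = 118.38):
  R = 329.7·(118.38 − 60)^(-0.1332) = 329.7·58.38^(-0.1332) = 329.7·0.58175 = 191.802.
Gain = 191.802 / 255.000 = 0.7522 → 0.752.

0.752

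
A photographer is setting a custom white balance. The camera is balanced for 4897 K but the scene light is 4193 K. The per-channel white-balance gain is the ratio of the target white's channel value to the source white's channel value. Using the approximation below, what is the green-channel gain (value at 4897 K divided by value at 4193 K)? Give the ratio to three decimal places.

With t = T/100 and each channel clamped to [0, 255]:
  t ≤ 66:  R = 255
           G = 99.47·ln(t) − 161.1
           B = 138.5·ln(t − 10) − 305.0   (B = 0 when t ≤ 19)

1.073

At 4193 K (t = 41.93):
  G = 99.47·ln 41.93 − 161.1 = 99.47·3.7360 − 161.1 = 210.520.
At 4897 K (t = 48.97):
  G = 99.47·ln 48.97 − 161.1 = 99.47·3.8912 − 161.1 = 225.958.
Gain = 225.958 / 210.520 = 1.0733 → 1.073.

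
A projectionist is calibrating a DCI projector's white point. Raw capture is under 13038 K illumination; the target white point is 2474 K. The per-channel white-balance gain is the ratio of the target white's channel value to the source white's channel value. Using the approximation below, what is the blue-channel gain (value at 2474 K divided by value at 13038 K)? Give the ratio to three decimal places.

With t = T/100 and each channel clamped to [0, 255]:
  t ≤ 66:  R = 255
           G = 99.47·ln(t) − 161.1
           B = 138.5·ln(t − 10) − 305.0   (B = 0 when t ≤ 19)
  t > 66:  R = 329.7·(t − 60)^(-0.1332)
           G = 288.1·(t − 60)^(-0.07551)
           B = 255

At 13038 K (t = 130.38):
  B = 255 by definition for t > 66.
At 2474 K (t = 24.74):
  B = 138.5·ln(24.74 − 10) − 305.0 = 138.5·ln 14.74 − 305.0 = 138.5·2.6906 − 305.0 = 67.643.
Gain = 67.643 / 255.000 = 0.2653 → 0.265.

0.265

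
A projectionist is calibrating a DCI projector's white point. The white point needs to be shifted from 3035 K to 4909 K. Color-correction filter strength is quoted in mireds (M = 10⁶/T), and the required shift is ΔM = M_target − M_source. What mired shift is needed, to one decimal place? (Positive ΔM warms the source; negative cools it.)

-125.8 mireds

M_source = 10⁶/3035 = 329.489; M_target = 10⁶/4909 = 203.707.
ΔM = 203.707 − 329.489 = -125.782 → -125.8 mireds, a cooling shift.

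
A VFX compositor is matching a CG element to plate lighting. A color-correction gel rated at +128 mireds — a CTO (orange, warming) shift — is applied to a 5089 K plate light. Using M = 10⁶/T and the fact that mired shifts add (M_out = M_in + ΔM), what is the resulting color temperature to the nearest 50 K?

3100 K

M_in = 10⁶/5089 = 196.50 mireds.
M_out = 196.50 + (+128) = 324.50 mireds.
T_out = 10⁶/324.50 = 3081.6 K → 3100 K.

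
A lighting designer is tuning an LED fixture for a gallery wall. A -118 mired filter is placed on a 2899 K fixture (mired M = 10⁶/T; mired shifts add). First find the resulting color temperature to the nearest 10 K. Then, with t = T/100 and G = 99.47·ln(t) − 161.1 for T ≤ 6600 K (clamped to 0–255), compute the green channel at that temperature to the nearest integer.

M_in = 10⁶/2899 = 344.95; M_out = 344.95 + (-118) = 226.95.
T_out = 10⁶/226.95 = 4406.3 K → 4410 K; t = 44.1.
G = 99.47·ln 44.1 − 161.1 = 99.47·3.7865 − 161.1 = 215.539.
Rounded: 216.

216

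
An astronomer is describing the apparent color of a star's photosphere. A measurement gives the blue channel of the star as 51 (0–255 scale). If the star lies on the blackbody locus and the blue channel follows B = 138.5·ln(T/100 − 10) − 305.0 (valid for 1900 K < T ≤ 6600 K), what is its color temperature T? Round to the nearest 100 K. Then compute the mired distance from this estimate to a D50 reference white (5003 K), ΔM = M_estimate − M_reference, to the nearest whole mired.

+235 mireds

ln(t − 10) = (51 + 305.0) / 138.5 = 2.5704.
t − 10 = e^2.5704 = 13.071, so t = 23.071.
T = 100·t = 2307 K → 2300 K to the nearest 100 K.
M_estimate = 10⁶/2300 = 434.78; M_reference = 10⁶/5003 = 199.88.
ΔM = 434.78 − 199.88 = 234.90 → +235 mireds.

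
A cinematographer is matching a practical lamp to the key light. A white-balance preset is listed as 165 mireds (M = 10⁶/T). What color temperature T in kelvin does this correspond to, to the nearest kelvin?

T = 10⁶ / 165 = 6060.61 K → 6061 K.

6061 K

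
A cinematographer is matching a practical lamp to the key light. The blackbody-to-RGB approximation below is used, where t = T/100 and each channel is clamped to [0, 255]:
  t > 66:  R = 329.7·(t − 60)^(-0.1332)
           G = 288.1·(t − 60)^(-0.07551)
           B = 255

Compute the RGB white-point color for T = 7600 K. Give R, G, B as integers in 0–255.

t = 7600/100 = 76; the t > 66 branch applies.
R = 329.7·(76 − 60)^(-0.1332) = 329.7·16^(-0.1332) = 329.7·0.69121 = 227.893.
G = 288.1·(76 − 60)^(-0.07551) = 288.1·16^(-0.07551) = 288.1·0.81110 = 233.679.
B = 255 by definition for t > 66.
Rounded: (228, 234, 255).

R=228, G=234, B=255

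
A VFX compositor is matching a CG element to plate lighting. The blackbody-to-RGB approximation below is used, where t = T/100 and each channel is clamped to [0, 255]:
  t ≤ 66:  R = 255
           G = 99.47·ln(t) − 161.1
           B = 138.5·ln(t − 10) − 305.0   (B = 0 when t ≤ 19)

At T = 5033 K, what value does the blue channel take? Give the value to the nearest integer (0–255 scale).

t = 5033/100 = 50.33; the t ≤ 66 branch applies.
B = 138.5·ln(50.33 − 10) − 305.0 = 138.5·ln 40.33 − 305.0 = 138.5·3.6971 − 305.0 = 207.048.
Rounded: 207.

207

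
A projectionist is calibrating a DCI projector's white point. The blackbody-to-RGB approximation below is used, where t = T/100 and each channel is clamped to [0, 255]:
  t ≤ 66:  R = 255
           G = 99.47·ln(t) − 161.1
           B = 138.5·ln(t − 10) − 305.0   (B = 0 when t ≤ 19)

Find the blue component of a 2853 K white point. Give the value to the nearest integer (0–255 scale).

99

t = 2853/100 = 28.53; the t ≤ 66 branch applies.
B = 138.5·ln(28.53 − 10) − 305.0 = 138.5·ln 18.53 − 305.0 = 138.5·2.9194 − 305.0 = 99.336.
Rounded: 99.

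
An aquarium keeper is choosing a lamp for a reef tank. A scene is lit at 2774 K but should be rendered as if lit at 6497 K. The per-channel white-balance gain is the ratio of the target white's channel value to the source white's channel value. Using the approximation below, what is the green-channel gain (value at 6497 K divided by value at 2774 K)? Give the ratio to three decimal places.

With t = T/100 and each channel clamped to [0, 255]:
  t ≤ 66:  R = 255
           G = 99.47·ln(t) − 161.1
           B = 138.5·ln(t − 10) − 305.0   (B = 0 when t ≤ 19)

At 2774 K (t = 27.74):
  G = 99.47·ln 27.74 − 161.1 = 99.47·3.3229 − 161.1 = 169.426.
At 6497 K (t = 64.97):
  G = 99.47·ln 64.97 − 161.1 = 99.47·4.1739 − 161.1 = 254.080.
Gain = 254.080 / 169.426 = 1.4997 → 1.500.

1.500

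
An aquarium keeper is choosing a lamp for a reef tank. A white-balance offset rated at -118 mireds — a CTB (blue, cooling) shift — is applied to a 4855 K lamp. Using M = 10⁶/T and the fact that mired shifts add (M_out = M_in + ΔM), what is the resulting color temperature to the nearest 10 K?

11370 K

M_in = 10⁶/4855 = 205.97 mireds.
M_out = 205.97 + (-118) = 87.97 mireds.
T_out = 10⁶/87.97 = 11367.1 K → 11370 K.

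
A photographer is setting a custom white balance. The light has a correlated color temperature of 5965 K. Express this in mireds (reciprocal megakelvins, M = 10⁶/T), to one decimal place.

167.6 mireds

M = 10⁶ / 5965 = 167.645 → 167.6 mireds.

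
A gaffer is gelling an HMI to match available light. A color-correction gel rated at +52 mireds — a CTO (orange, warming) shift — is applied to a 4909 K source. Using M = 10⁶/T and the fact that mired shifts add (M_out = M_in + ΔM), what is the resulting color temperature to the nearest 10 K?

M_in = 10⁶/4909 = 203.71 mireds.
M_out = 203.71 + (+52) = 255.71 mireds.
T_out = 10⁶/255.71 = 3910.7 K → 3910 K.

3910 K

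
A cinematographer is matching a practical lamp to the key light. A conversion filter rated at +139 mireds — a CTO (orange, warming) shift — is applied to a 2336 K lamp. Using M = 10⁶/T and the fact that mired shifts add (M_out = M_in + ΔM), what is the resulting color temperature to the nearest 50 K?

M_in = 10⁶/2336 = 428.08 mireds.
M_out = 428.08 + (+139) = 567.08 mireds.
T_out = 10⁶/567.08 = 1763.4 K → 1750 K.

1750 K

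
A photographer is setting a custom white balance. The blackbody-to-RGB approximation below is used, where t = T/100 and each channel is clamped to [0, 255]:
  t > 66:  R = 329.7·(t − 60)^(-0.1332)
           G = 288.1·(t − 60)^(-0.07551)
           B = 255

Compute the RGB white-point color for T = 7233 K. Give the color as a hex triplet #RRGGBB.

t = 7233/100 = 72.33; the t > 66 branch applies.
R = 329.7·(72.33 − 60)^(-0.1332) = 329.7·12.33^(-0.1332) = 329.7·0.71562 = 235.941.
G = 288.1·(72.33 − 60)^(-0.07551) = 288.1·12.33^(-0.07551) = 288.1·0.82722 = 238.322.
B = 255 by definition for t > 66.
Rounded: (236, 238, 255).
In hex: #ECEEFF.

#ECEEFF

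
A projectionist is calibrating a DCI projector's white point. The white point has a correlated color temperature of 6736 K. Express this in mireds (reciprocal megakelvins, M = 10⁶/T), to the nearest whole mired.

M = 10⁶ / 6736 = 148.456 → 148 mireds.

148 mireds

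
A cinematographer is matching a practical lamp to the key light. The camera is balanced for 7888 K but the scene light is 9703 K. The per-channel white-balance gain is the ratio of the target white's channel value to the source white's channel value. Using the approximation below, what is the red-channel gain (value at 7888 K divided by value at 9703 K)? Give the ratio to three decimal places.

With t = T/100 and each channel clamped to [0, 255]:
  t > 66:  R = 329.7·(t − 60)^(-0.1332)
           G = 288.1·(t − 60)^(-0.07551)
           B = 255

At 9703 K (t = 97.03):
  R = 329.7·(97.03 − 60)^(-0.1332) = 329.7·37.03^(-0.1332) = 329.7·0.61811 = 203.792.
At 7888 K (t = 78.88):
  R = 329.7·(78.88 − 60)^(-0.1332) = 329.7·18.88^(-0.1332) = 329.7·0.67614 = 222.923.
Gain = 222.923 / 203.792 = 1.0939 → 1.094.

1.094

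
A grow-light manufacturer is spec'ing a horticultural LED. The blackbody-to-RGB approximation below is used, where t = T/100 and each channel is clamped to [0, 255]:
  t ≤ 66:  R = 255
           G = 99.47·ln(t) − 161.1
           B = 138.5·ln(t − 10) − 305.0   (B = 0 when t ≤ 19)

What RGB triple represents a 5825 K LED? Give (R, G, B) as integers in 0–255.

t = 5825/100 = 58.25; the t ≤ 66 branch applies.
R = 255 by definition for t ≤ 66.
G = 99.47·ln 58.25 − 161.1 = 99.47·4.0647 − 161.1 = 243.220.
B = 138.5·ln(58.25 − 10) − 305.0 = 138.5·ln 48.25 − 305.0 = 138.5·3.8764 − 305.0 = 231.881.
Rounded: (255, 243, 232).

(255, 243, 232)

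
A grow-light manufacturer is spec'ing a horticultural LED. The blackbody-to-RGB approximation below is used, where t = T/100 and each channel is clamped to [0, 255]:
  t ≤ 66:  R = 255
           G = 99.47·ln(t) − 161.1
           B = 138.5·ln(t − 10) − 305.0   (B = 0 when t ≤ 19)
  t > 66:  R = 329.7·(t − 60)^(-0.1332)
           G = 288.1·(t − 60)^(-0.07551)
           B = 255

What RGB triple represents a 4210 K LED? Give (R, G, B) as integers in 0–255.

(255, 211, 175)

t = 4210/100 = 42.1; the t ≤ 66 branch applies.
R = 255 by definition for t ≤ 66.
G = 99.47·ln 42.1 − 161.1 = 99.47·3.7400 − 161.1 = 210.923.
B = 138.5·ln(42.1 − 10) − 305.0 = 138.5·ln 32.1 − 305.0 = 138.5·3.4689 − 305.0 = 175.437.
Rounded: (255, 211, 175).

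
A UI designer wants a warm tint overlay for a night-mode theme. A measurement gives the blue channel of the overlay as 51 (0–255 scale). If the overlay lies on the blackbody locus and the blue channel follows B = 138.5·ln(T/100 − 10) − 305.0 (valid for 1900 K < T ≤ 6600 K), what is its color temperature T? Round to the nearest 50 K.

2300 K

ln(t − 10) = (51 + 305.0) / 138.5 = 2.5704.
t − 10 = e^2.5704 = 13.071, so t = 23.071.
T = 100·t = 2307 K → 2300 K to the nearest 50 K.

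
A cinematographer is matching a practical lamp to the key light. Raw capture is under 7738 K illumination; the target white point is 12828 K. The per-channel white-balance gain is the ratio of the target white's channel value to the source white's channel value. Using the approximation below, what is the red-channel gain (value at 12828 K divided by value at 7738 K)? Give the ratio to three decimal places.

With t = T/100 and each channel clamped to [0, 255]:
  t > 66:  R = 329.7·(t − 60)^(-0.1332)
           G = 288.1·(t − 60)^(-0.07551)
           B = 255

At 7738 K (t = 77.38):
  R = 329.7·(77.38 − 60)^(-0.1332) = 329.7·17.38^(-0.1332) = 329.7·0.68364 = 225.395.
At 12828 K (t = 128.28):
  R = 329.7·(128.28 − 60)^(-0.1332) = 329.7·68.28^(-0.1332) = 329.7·0.56973 = 187.841.
Gain = 187.841 / 225.395 = 0.8334 → 0.833.

0.833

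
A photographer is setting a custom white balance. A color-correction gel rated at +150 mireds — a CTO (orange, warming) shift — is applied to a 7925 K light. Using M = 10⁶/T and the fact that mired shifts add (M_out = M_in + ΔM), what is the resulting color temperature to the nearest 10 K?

3620 K

M_in = 10⁶/7925 = 126.18 mireds.
M_out = 126.18 + (+150) = 276.18 mireds.
T_out = 10⁶/276.18 = 3620.8 K → 3620 K.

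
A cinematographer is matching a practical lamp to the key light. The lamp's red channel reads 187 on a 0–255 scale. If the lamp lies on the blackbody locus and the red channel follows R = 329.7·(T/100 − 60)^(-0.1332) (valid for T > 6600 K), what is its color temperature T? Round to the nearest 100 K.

13100 K

(t − 60)^(-0.1332) = 187/329.7 = 0.56718.
t − 60 = 0.56718^(1/-0.1332) = 0.56718^(-7.508) = 70.620, so t = 130.620.
T = 100·t = 13062 K → 13100 K to the nearest 100 K.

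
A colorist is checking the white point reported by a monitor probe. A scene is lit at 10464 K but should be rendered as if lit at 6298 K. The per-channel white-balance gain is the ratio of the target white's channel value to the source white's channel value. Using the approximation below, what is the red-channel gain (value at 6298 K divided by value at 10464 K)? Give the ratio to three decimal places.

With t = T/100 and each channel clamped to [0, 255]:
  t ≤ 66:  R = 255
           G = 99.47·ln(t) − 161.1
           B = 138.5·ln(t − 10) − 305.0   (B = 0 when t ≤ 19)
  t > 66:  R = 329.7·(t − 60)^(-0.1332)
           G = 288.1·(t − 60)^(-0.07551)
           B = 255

At 10464 K (t = 104.64):
  R = 329.7·(104.64 − 60)^(-0.1332) = 329.7·44.64^(-0.1332) = 329.7·0.60292 = 198.781.
At 6298 K (t = 62.98):
  R = 255 by definition for t ≤ 66.
Gain = 255.000 / 198.781 = 1.2828 → 1.283.

1.283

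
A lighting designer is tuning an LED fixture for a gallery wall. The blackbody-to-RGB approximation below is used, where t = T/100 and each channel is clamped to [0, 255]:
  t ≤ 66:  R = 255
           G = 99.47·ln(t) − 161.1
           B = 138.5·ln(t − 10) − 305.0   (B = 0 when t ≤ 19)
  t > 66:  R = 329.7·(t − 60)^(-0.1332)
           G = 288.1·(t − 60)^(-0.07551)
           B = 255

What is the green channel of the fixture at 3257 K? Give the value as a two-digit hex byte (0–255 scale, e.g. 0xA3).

t = 3257/100 = 32.57; the t ≤ 66 branch applies.
G = 99.47·ln 32.57 − 161.1 = 99.47·3.4834 − 161.1 = 185.393.
Rounded: 185; in hex, 0xB9.

0xB9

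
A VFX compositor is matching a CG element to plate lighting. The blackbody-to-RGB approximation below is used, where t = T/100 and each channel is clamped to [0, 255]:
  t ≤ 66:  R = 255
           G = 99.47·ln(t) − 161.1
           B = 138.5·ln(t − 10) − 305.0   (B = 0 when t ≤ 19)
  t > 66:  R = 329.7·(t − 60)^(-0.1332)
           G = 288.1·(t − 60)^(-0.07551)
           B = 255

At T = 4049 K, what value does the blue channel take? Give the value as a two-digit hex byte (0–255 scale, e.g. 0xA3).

t = 4049/100 = 40.49; the t ≤ 66 branch applies.
B = 138.5·ln(40.49 − 10) − 305.0 = 138.5·ln 30.49 − 305.0 = 138.5·3.4174 − 305.0 = 168.310.
Rounded: 168; in hex, 0xA8.

0xA8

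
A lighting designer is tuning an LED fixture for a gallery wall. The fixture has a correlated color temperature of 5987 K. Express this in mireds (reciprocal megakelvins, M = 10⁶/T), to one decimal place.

167.0 mireds

M = 10⁶ / 5987 = 167.029 → 167.0 mireds.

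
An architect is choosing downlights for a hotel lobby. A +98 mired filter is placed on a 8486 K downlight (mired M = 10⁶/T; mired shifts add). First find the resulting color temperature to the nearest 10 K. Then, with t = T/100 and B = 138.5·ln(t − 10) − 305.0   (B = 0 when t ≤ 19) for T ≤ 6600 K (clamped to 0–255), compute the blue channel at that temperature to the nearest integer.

M_in = 10⁶/8486 = 117.84; M_out = 117.84 + (+98) = 215.84.
T_out = 10⁶/215.84 = 4633.0 K → 4630 K; t = 46.3.
B = 138.5·ln(46.3 − 10) − 305.0 = 138.5·ln 36.3 − 305.0 = 138.5·3.5918 − 305.0 = 192.467.
Rounded: 192.

192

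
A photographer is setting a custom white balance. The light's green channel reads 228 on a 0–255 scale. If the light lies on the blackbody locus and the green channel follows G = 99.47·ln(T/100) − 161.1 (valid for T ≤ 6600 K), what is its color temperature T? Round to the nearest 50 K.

5000 K

ln t = (228 + 161.1) / 99.47 = 3.9117.
t = e^3.9117 = 49.985.
T = 100·t = 4999 K → 5000 K to the nearest 50 K.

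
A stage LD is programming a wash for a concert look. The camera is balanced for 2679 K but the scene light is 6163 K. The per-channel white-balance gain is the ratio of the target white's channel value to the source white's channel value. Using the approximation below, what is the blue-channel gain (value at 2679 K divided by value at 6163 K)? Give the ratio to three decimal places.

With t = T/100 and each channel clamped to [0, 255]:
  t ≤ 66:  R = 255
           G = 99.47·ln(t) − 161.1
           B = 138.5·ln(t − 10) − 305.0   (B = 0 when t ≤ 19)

0.355

At 6163 K (t = 61.63):
  B = 138.5·ln(61.63 − 10) − 305.0 = 138.5·ln 51.63 − 305.0 = 138.5·3.9441 − 305.0 = 241.258.
At 2679 K (t = 26.79):
  B = 138.5·ln(26.79 − 10) − 305.0 = 138.5·ln 16.79 − 305.0 = 138.5·2.8208 − 305.0 = 85.679.
Gain = 85.679 / 241.258 = 0.3551 → 0.355.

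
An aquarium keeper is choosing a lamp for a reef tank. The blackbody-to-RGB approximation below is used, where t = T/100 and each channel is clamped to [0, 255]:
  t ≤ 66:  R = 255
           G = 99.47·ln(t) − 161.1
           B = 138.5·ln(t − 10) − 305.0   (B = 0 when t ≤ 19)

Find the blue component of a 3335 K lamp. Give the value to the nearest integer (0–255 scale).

131

t = 3335/100 = 33.35; the t ≤ 66 branch applies.
B = 138.5·ln(33.35 − 10) − 305.0 = 138.5·ln 23.35 − 305.0 = 138.5·3.1506 − 305.0 = 131.358.
Rounded: 131.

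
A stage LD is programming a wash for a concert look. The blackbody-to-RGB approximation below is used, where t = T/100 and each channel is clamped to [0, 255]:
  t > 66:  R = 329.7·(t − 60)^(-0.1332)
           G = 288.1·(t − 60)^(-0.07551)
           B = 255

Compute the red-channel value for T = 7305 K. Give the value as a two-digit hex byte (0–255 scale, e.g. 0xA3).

t = 7305/100 = 73.05; the t > 66 branch applies.
R = 329.7·(73.05 − 60)^(-0.1332) = 329.7·13.05^(-0.1332) = 329.7·0.71023 = 234.164.
Rounded: 234; in hex, 0xEA.

0xEA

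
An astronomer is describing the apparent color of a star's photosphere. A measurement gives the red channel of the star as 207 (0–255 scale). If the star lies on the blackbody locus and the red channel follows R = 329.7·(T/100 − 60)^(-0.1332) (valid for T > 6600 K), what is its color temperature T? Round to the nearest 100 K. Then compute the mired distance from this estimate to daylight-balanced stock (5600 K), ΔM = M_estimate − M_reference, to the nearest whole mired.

-71 mireds

(t − 60)^(-0.1332) = 207/329.7 = 0.62784.
t − 60 = 0.62784^(1/-0.1332) = 0.62784^(-7.508) = 32.933, so t = 92.933.
T = 100·t = 9293 K → 9300 K to the nearest 100 K.
M_estimate = 10⁶/9300 = 107.53; M_reference = 10⁶/5600 = 178.57.
ΔM = 107.53 − 178.57 = -71.04 → -71 mireds.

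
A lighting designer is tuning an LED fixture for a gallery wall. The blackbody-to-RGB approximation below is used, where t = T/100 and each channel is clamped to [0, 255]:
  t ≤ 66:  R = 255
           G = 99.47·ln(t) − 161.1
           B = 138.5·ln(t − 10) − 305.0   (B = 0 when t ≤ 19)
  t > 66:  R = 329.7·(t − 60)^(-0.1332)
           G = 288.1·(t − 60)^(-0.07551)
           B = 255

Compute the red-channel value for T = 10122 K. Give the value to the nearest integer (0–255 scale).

201

t = 10122/100 = 101.22; the t > 66 branch applies.
R = 329.7·(101.22 − 60)^(-0.1332) = 329.7·41.22^(-0.1332) = 329.7·0.60935 = 200.903.
Rounded: 201.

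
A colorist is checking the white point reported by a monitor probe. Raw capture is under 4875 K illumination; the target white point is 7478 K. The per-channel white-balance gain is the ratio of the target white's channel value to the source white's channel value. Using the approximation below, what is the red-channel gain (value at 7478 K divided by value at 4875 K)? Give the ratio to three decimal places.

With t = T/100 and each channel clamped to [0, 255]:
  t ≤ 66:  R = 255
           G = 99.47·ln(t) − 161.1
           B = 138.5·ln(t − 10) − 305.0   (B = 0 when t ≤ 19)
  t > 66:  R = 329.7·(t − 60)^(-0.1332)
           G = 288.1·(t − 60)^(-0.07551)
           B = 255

At 4875 K (t = 48.75):
  R = 255 by definition for t ≤ 66.
At 7478 K (t = 74.78):
  R = 329.7·(74.78 − 60)^(-0.1332) = 329.7·14.78^(-0.1332) = 329.7·0.69855 = 230.313.
Gain = 230.313 / 255.000 = 0.9032 → 0.903.

0.903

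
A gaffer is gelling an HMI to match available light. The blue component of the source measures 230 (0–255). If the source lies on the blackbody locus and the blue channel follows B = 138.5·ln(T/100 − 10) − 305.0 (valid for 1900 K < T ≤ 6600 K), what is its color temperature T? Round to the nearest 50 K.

5750 K

ln(t − 10) = (230 + 305.0) / 138.5 = 3.8628.
t − 10 = e^3.8628 = 47.599, so t = 57.599.
T = 100·t = 5760 K → 5750 K to the nearest 50 K.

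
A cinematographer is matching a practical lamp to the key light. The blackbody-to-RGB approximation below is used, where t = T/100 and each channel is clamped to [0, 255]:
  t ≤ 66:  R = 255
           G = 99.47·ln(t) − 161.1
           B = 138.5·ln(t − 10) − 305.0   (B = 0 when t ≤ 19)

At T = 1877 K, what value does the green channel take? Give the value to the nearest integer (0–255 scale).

t = 1877/100 = 18.77; the t ≤ 66 branch applies.
G = 99.47·ln 18.77 − 161.1 = 99.47·2.9323 − 161.1 = 130.572.
Rounded: 131.

131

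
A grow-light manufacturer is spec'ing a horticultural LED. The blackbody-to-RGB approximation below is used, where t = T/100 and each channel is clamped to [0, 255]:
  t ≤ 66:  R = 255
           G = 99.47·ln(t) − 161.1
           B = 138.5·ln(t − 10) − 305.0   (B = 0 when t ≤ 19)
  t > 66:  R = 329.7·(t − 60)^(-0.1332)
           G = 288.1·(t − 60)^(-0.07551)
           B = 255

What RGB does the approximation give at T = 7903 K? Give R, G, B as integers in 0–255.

R=223, G=231, B=255

t = 7903/100 = 79.03; the t > 66 branch applies.
R = 329.7·(79.03 − 60)^(-0.1332) = 329.7·19.03^(-0.1332) = 329.7·0.67543 = 222.688.
G = 288.1·(79.03 − 60)^(-0.07551) = 288.1·19.03^(-0.07551) = 288.1·0.80055 = 230.639.
B = 255 by definition for t > 66.
Rounded: (223, 231, 255).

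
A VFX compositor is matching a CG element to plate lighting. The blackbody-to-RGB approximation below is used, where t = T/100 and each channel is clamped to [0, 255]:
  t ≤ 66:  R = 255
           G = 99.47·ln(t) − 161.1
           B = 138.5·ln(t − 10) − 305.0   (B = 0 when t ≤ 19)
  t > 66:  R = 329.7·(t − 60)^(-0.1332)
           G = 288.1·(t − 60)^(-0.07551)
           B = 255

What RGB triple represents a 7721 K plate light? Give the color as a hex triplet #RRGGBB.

#E2E8FF

t = 7721/100 = 77.21; the t > 66 branch applies.
R = 329.7·(77.21 − 60)^(-0.1332) = 329.7·17.21^(-0.1332) = 329.7·0.68453 = 225.690.
G = 288.1·(77.21 − 60)^(-0.07551) = 288.1·17.21^(-0.07551) = 288.1·0.80665 = 232.396.
B = 255 by definition for t > 66.
Rounded: (226, 232, 255).
In hex: #E2E8FF.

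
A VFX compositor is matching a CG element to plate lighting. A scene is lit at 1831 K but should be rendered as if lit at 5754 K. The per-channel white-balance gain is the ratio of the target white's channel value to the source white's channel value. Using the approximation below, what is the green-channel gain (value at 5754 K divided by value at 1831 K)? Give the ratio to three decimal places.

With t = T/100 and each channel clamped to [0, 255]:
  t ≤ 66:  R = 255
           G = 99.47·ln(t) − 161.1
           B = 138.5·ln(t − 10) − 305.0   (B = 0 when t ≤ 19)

At 1831 K (t = 18.31):
  G = 99.47·ln 18.31 − 161.1 = 99.47·2.9074 − 161.1 = 128.104.
At 5754 K (t = 57.54):
  G = 99.47·ln 57.54 − 161.1 = 99.47·4.0525 − 161.1 = 242.000.
Gain = 242.000 / 128.104 = 1.8891 → 1.889.

1.889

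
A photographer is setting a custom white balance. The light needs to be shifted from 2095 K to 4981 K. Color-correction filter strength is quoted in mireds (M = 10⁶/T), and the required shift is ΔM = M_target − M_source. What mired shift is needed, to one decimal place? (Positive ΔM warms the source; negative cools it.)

M_source = 10⁶/2095 = 477.327; M_target = 10⁶/4981 = 200.763.
ΔM = 200.763 − 477.327 = -276.564 → -276.6 mireds, a cooling shift.

-276.6 mireds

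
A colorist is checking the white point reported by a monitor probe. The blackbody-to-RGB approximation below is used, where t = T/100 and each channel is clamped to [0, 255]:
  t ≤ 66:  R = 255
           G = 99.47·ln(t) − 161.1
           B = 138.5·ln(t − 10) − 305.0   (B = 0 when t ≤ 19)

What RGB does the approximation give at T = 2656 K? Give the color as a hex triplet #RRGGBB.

#FFA554

t = 2656/100 = 26.56; the t ≤ 66 branch applies.
R = 255 by definition for t ≤ 66.
G = 99.47·ln 26.56 − 161.1 = 99.47·3.2794 − 161.1 = 165.103.
B = 138.5·ln(26.56 − 10) − 305.0 = 138.5·ln 16.56 − 305.0 = 138.5·2.8070 − 305.0 = 83.768.
Rounded: (255, 165, 84).
In hex: #FFA554.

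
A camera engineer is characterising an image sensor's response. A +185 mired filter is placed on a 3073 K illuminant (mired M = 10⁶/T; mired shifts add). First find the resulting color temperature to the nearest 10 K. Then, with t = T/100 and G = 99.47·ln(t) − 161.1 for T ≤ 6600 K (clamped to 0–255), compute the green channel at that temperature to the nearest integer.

135

M_in = 10⁶/3073 = 325.41; M_out = 325.41 + (+185) = 510.41.
T_out = 10⁶/510.41 = 1959.2 K → 1960 K; t = 19.6.
G = 99.47·ln 19.6 − 161.1 = 99.47·2.9755 − 161.1 = 134.876.
Rounded: 135.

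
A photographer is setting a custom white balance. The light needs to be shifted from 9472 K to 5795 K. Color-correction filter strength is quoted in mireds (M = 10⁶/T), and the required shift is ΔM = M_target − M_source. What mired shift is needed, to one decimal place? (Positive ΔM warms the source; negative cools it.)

M_source = 10⁶/9472 = 105.574; M_target = 10⁶/5795 = 172.563.
ΔM = 172.563 − 105.574 = 66.988 → +67.0 mireds, a warming shift.

+67.0 mireds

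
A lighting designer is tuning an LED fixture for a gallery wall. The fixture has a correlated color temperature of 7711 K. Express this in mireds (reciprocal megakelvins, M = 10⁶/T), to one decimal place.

129.7 mireds

M = 10⁶ / 7711 = 129.685 → 129.7 mireds.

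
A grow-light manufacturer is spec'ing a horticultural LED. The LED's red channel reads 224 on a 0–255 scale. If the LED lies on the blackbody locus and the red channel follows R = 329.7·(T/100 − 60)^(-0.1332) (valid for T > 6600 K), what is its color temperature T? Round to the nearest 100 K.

(t − 60)^(-0.1332) = 224/329.7 = 0.67941.
t − 60 = 0.67941^(1/-0.1332) = 0.67941^(-7.508) = 18.209, so t = 78.209.
T = 100·t = 7821 K → 7800 K to the nearest 100 K.

7800 K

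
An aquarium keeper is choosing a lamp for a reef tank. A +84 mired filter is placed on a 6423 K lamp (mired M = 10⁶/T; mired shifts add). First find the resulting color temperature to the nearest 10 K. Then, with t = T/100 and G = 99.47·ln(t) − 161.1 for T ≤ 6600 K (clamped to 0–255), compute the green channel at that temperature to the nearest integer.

M_in = 10⁶/6423 = 155.69; M_out = 155.69 + (+84) = 239.69.
T_out = 10⁶/239.69 = 4172.0 K → 4170 K; t = 41.7.
G = 99.47·ln 41.7 − 161.1 = 99.47·3.7305 − 161.1 = 209.973.
Rounded: 210.

210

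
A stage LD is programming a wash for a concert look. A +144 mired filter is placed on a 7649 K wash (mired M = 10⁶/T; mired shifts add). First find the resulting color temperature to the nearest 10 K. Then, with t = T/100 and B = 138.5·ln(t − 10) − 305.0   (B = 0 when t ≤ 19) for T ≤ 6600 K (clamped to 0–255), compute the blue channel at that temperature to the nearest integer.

M_in = 10⁶/7649 = 130.74; M_out = 130.74 + (+144) = 274.74.
T_out = 10⁶/274.74 = 3639.9 K → 3640 K; t = 36.4.
B = 138.5·ln(36.4 − 10) − 305.0 = 138.5·ln 26.4 − 305.0 = 138.5·3.2734 − 305.0 = 148.361.
Rounded: 148.

148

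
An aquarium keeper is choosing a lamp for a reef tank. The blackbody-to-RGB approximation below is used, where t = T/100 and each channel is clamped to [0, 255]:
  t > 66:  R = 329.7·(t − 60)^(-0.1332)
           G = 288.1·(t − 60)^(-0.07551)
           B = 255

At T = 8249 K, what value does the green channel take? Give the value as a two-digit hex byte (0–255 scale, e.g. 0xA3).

0xE4

t = 8249/100 = 82.49; the t > 66 branch applies.
G = 288.1·(82.49 − 60)^(-0.07551) = 288.1·22.49^(-0.07551) = 288.1·0.79052 = 227.748.
Rounded: 228; in hex, 0xE4.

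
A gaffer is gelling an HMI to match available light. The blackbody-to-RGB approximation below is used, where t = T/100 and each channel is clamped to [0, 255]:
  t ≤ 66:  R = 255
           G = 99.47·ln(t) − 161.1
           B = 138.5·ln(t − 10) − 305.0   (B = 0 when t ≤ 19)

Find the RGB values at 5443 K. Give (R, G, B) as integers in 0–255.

t = 5443/100 = 54.43; the t ≤ 66 branch applies.
R = 255 by definition for t ≤ 66.
G = 99.47·ln 54.43 − 161.1 = 99.47·3.9969 − 161.1 = 236.473.
B = 138.5·ln(54.43 − 10) − 305.0 = 138.5·ln 44.43 − 305.0 = 138.5·3.7939 − 305.0 = 220.457.
Rounded: (255, 236, 220).

(255, 236, 220)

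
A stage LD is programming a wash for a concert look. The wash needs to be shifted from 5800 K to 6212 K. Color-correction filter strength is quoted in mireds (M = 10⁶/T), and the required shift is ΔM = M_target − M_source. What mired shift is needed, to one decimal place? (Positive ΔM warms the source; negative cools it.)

M_source = 10⁶/5800 = 172.414; M_target = 10⁶/6212 = 160.979.
ΔM = 160.979 − 172.414 = -11.435 → -11.4 mireds, a cooling shift.

-11.4 mireds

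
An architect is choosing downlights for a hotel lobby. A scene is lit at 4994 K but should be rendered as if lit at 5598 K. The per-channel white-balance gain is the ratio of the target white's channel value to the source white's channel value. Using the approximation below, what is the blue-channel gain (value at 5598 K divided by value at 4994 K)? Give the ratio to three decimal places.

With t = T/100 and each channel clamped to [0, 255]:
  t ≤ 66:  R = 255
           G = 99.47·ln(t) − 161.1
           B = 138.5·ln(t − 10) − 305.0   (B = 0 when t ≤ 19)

1.095

At 4994 K (t = 49.94):
  B = 138.5·ln(49.94 − 10) − 305.0 = 138.5·ln 39.94 − 305.0 = 138.5·3.6874 − 305.0 = 205.702.
At 5598 K (t = 55.98):
  B = 138.5·ln(55.98 − 10) − 305.0 = 138.5·ln 45.98 − 305.0 = 138.5·3.8282 − 305.0 = 225.207.
Gain = 225.207 / 205.702 = 1.0948 → 1.095.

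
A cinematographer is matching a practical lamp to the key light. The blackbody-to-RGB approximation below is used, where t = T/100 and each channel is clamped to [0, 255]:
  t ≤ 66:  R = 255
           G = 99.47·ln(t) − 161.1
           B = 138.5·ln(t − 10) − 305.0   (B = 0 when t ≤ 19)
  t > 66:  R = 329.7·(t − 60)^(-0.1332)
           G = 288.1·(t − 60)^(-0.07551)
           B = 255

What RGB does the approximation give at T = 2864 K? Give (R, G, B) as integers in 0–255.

(255, 173, 100)

t = 2864/100 = 28.64; the t ≤ 66 branch applies.
R = 255 by definition for t ≤ 66.
G = 99.47·ln 28.64 − 161.1 = 99.47·3.3548 − 161.1 = 172.602.
B = 138.5·ln(28.64 − 10) − 305.0 = 138.5·ln 18.64 − 305.0 = 138.5·2.9253 − 305.0 = 100.155.
Rounded: (255, 173, 100).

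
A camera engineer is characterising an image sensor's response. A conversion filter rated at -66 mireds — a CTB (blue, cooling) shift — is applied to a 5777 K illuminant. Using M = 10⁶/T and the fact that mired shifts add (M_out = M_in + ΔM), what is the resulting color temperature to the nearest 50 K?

9350 K

M_in = 10⁶/5777 = 173.10 mireds.
M_out = 173.10 + (-66) = 107.10 mireds.
T_out = 10⁶/107.10 = 9337.0 K → 9350 K.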